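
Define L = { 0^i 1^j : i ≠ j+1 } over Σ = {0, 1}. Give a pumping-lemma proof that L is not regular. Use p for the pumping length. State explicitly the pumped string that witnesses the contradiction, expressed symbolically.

0^{p+p!} 1^{p+p!-1}

Toward a contradiction, assume L is regular with pumping length p.
Choose w = 0^p 1^{p+p!-1}. Since p ≠ (p+p!-1)+1 = p+p!, w ∈ L; and |w| ≥ p.
By the pumping lemma, w = xyz with |xy| ≤ p and |y| ≥ 1.
The first p characters of w are 0's, so xy (and hence y) consists only of 0's. Write y = 0^k, 1 ≤ k ≤ p.
Since 1 ≤ k ≤ p, k divides p!; set t = 1 + p!/k. Then xy^t z has p + (p!/k)·k = p + p! copies of 0. Now the 0-count is p+p! and (1-count)+1 = (p+p!-1)+1 = p+p!, so i ≠ j+1 fails. So xy^t z = 0^{p+p!} 1^{p+p!-1} ∉ L.
Contradiction. Therefore L is not regular.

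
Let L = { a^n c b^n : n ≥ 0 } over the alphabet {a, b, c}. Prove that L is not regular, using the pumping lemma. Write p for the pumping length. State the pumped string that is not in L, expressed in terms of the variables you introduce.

a^{p+k} c b^p

Assume L is regular; let p be its pumping constant.
Take w = a^p c b^p ∈ L with |w| = 2p+1 ≥ p.
Write w = xyz as guaranteed by the lemma, with |xy| ≤ p and |y| ≥ 1.
The first p characters of w are a's, so xy (and hence y) consists only of a's. Write y = a^k, 1 ≤ k ≤ p.
Pump with i = 2: xy^2z = a^{p+k} c b^p, which would require p+k = p. But k ≥ 1, so xy^2z ∉ L.
This contradicts the pumping lemma, so L is not regular.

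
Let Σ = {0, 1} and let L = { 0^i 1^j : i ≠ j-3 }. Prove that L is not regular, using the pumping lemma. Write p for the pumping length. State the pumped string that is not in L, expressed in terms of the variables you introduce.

0^{p+p!} 1^{p+p!+3}

Suppose for contradiction that L is regular, and let p be the pumping length.
Choose w = 0^p 1^{p+p!+3}. Since p ≠ (p+p!+3)-3 = p+p!, w ∈ L; and |w| ≥ p.
The pumping lemma gives a decomposition w = xyz where |xy| ≤ p and y is nonempty.
Because |xy| ≤ p and w begins with p copies of 0, we have y = 0^k with 1 ≤ k ≤ p.
Since 1 ≤ k ≤ p, k divides p!; set t = 1 + p!/k. Then xy^t z has p + (p!/k)·k = p + p! copies of 0. Now the 0-count is p+p! and (1-count)-3 = (p+p!+3)-3 = p+p!, so i ≠ j-3 fails. So xy^t z = 0^{p+p!} 1^{p+p!+3} ∉ L.
Contradiction. Therefore L is not regular.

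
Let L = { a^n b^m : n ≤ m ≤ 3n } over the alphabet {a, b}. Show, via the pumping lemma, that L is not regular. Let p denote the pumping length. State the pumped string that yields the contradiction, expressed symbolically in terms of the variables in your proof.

a^{p+k} b^p

Toward a contradiction, assume L is regular with pumping length p.
Take w = a^p b^p ∈ L (since p ≤ p ≤ 3p), with |w| = 2p ≥ p.
The pumping lemma gives a decomposition w = xyz where |xy| ≤ p and y is nonempty.
Since the first p symbols of w are all a's and |xy| ≤ p, y lies entirely in the leading a-block: y = a^k for some k with 1 ≤ k ≤ p.
Pump with i = 2: xy^2z = a^{p+k} b^p. Now n = p+k > p = m, so the condition n ≤ m fails. Thus xy^2z ∉ L.
This is a contradiction; hence L is not regular.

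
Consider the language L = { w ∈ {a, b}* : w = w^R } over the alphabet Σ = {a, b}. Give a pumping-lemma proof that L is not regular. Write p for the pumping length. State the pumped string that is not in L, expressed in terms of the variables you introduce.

Suppose for contradiction that L is regular, and let p be the pumping length.
Take w = a^p b a^p, a palindrome of length 2p+1 ≥ p.
The pumping lemma gives a decomposition w = xyz where |xy| ≤ p and |y| > 0.
The first p characters of w are a's, so xy (and hence y) consists only of a's. Write y = a^k, 1 ≤ k ≤ p.
Pump with i = 2: xy^2z = a^{p+k} b a^p. Its reverse is a^p b a^{p+k}, which differs from xy^2z since k ≥ 1. So xy^2z is not a palindrome and xy^2z ∉ L.
This contradicts the pumping lemma, so L is not regular.

a^{p+k} b a^p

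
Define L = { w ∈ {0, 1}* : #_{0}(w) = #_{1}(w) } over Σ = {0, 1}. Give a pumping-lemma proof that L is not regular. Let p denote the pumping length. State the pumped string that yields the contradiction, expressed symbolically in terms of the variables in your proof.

Suppose for contradiction that L is regular, and let p be the pumping length.
Choose w = 0^p 1^p ∈ L with |w| = 2p ≥ p.
Write w = xyz as guaranteed by the lemma, with |xy| ≤ p and y is nonempty.
Since the first p symbols of w are all 0's and |xy| ≤ p, y lies entirely in the leading 0-block: y = 0^k for some k with 1 ≤ k ≤ p.
Pump with i = 2: xy^2z = 0^{p+k} 1^p has p+k occurrences of 0 but only p of 1. Since k ≥ 1 the counts differ, so xy^2z ∉ L.
Contradiction. Therefore L is not regular.

0^{p+k} 1^p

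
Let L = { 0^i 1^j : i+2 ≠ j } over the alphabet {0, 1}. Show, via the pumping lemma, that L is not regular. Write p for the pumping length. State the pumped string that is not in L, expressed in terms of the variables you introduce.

0^{p+p!} 1^{p+p!+2}

Assume L is regular. Let p be the pumping length given by the pumping lemma.
Choose w = 0^p 1^{p+p!+2}. Since p ≠ (p+p!+2)-2 = p+p!, w ∈ L; and |w| ≥ p.
The pumping lemma gives a decomposition w = xyz where |xy| ≤ p and |y| ≥ 1.
Because |xy| ≤ p and w begins with p copies of 0, we have y = 0^k with 1 ≤ k ≤ p.
Since 1 ≤ k ≤ p, k divides p!; set t = 1 + p!/k. Then xy^t z has p + (p!/k)·k = p + p! copies of 0. Now the 0-count is p+p! and (1-count)-2 = (p+p!+2)-2 = p+p!, so i+2 ≠ j fails. So xy^t z = 0^{p+p!} 1^{p+p!+2} ∉ L.
This is a contradiction; hence L is not regular.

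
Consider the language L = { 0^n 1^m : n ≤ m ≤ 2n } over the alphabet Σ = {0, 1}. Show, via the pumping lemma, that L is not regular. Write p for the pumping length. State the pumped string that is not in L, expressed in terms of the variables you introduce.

0^{p+k} 1^p

Assume L is regular; let p be its pumping constant.
Take w = 0^p 1^p ∈ L (since p ≤ p ≤ 2p), with |w| = 2p ≥ p.
By the pumping lemma, w = xyz with |xy| ≤ p and |y| ≥ 1.
Since the first p symbols of w are all 0's and |xy| ≤ p, y lies entirely in the leading 0-block: y = 0^k for some k with 1 ≤ k ≤ p.
Pump with i = 2: xy^2z = 0^{p+k} 1^p. Now n = p+k > p = m, so the condition n ≤ m fails. Thus xy^2z ∉ L.
This contradicts the pumping lemma, so L is not regular.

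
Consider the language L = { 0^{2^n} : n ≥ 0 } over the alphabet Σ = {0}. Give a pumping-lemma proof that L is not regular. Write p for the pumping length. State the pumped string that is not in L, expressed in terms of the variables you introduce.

0^{2^p+k}

Suppose for contradiction that L is regular, and let p be the pumping length.
Take w = 0^{2^p} ∈ L with |w| = 2^p ≥ p.
The pumping lemma gives a decomposition w = xyz where |xy| ≤ p and |y| > 0.
Then y = 0^k for some k with 1 ≤ k ≤ p.
Pump with i = 2: xy^2z = 0^{2^p+k}. Since 1 ≤ k ≤ p < 2^p, we have 2^p < 2^p+k < 2^{p+1}, so 2^p+k is not a power of 2. So xy^2z ∉ L.
This contradicts the pumping lemma, so L is not regular.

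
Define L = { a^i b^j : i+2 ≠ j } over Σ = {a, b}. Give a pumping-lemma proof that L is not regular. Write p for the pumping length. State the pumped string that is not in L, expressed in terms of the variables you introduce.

a^{p+p!} b^{p+p!+2}

Assume L is regular; let p be its pumping constant.
Choose w = a^p b^{p+p!+2}. Since p ≠ (p+p!+2)-2 = p+p!, w ∈ L; and |w| ≥ p.
By the pumping lemma, w = xyz with |xy| ≤ p and y is nonempty.
The first p characters of w are a's, so xy (and hence y) consists only of a's. Write y = a^k, 1 ≤ k ≤ p.
Since 1 ≤ k ≤ p, k divides p!; set t = 1 + p!/k. Then xy^t z has p + (p!/k)·k = p + p! copies of a. Now the a-count is p+p! and (b-count)-2 = (p+p!+2)-2 = p+p!, so i+2 ≠ j fails. So xy^t z = a^{p+p!} b^{p+p!+2} ∉ L.
This contradicts the pumping lemma, so L is not regular.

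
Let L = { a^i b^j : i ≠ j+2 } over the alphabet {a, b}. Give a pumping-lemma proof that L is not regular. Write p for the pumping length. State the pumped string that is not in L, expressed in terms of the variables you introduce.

a^{p+p!} b^{p+p!-2}

Assume L is regular. Let p be the pumping length given by the pumping lemma.
Choose w = a^p b^{p+p!-2}. Since p ≠ (p+p!-2)+2 = p+p!, w ∈ L; and |w| ≥ p.
By the pumping lemma, w = xyz with |xy| ≤ p and |y| ≥ 1.
The first p characters of w are a's, so xy (and hence y) consists only of a's. Write y = a^k, 1 ≤ k ≤ p.
Since 1 ≤ k ≤ p, k divides p!; set t = 1 + p!/k. Then xy^t z has p + (p!/k)·k = p + p! copies of a. Now the a-count is p+p! and (b-count)+2 = (p+p!-2)+2 = p+p!, so i ≠ j+2 fails. So xy^t z = a^{p+p!} b^{p+p!-2} ∉ L.
This is a contradiction; hence L is not regular.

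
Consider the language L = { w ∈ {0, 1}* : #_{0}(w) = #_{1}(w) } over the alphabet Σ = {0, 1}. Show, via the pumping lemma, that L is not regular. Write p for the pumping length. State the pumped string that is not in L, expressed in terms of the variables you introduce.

0^{p+k} 1^p

Assume L is regular; let p be its pumping constant.
Choose w = 0^p 1^p ∈ L with |w| = 2p ≥ p.
By the pumping lemma, w = xyz with |xy| ≤ p and y is nonempty.
Since the first p symbols of w are all 0's and |xy| ≤ p, y lies entirely in the leading 0-block: y = 0^k for some k with 1 ≤ k ≤ p.
Pump with i = 2: xy^2z = 0^{p+k} 1^p has p+k occurrences of 0 but only p of 1. Since k ≥ 1 the counts differ, so xy^2z ∉ L.
This contradicts the pumping lemma, so L is not regular.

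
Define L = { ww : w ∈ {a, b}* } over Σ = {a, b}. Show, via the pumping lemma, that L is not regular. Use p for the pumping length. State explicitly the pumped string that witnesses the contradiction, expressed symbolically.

a^{p+k} b^p a^p b^p

Toward a contradiction, assume L is regular with pumping length p.
Take w = a^p b^p a^p b^p = uu where u = a^pb^p; then w ∈ L and |w| = 4p ≥ p.
The pumping lemma gives a decomposition w = xyz where |xy| ≤ p and y is nonempty.
Because |xy| ≤ p and w begins with p copies of a, we have y = a^k with 1 ≤ k ≤ p.
Pump with i = 2: xy^2z = a^{p+k} b^p a^p b^p, of length 4p+k. Suppose this equals vv. The string starts with a and ends with b, so v does too; thus the boundary between the two copies of v is a b→a transition. There is exactly one such transition, at position 2p+k, so |v| = 2p+k and |vv| = 4p+2k ≠ 4p+k since k ≥ 1. So xy^2z ∉ L.
Contradiction. Therefore L is not regular.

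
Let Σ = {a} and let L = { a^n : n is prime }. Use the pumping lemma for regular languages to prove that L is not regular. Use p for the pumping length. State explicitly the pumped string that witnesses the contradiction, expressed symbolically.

a^{q(1+k)}

Suppose for contradiction that L is regular, and let p be the pumping length.
Let q be a prime with q ≥ p+2 (infinitely many primes exist), and take w = a^q ∈ L with |w| = q ≥ p.
Write w = xyz as guaranteed by the lemma, with |xy| ≤ p and |y| > 0.
Then y = a^k for some k with 1 ≤ k ≤ p.
Since 1 ≤ k ≤ p, |xz| = q-k. Pump with i = q+1: |xy^{q+1}z| = (q-k)+(q+1)k = q+qk = q(1+k), which is composite (both factors ≥ 2). So xy^{q+1}z = a^{q(1+k)} ∉ L.
Contradiction. Therefore L is not regular.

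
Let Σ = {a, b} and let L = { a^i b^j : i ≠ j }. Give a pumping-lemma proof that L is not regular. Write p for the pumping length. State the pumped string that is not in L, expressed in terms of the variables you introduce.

Assume L is regular; let p be its pumping constant.
Choose w = a^p b^{p+p!}. Since p ≠ p+p!, w ∈ L; and |w| ≥ p.
By the pumping lemma, w = xyz with |xy| ≤ p and y is nonempty.
Because |xy| ≤ p and w begins with p copies of a, we have y = a^k with 1 ≤ k ≤ p.
Since 1 ≤ k ≤ p, k divides p!; set t = 1 + p!/k. Then xy^t z has p + (p!/k)·k = p + p! copies of a. Now the a-count equals the b-count, so i ≠ j fails. So xy^t z = a^{p+p!} b^{p+p!} ∉ L.
This contradicts the pumping lemma, so L is not regular.

a^{p+p!} b^{p+p!}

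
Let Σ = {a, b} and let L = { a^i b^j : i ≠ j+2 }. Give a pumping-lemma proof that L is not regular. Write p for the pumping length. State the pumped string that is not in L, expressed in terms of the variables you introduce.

Assume L is regular; let p be its pumping constant.
Choose w = a^p b^{p+p!-2}. Since p ≠ (p+p!-2)+2 = p+p!, w ∈ L; and |w| ≥ p.
Write w = xyz as guaranteed by the lemma, with |xy| ≤ p and |y| > 0.
The first p characters of w are a's, so xy (and hence y) consists only of a's. Write y = a^k, 1 ≤ k ≤ p.
Since 1 ≤ k ≤ p, k divides p!; set t = 1 + p!/k. Then xy^t z has p + (p!/k)·k = p + p! copies of a. Now the a-count is p+p! and (b-count)+2 = (p+p!-2)+2 = p+p!, so i ≠ j+2 fails. So xy^t z = a^{p+p!} b^{p+p!-2} ∉ L.
Contradiction. Therefore L is not regular.

a^{p+p!} b^{p+p!-2}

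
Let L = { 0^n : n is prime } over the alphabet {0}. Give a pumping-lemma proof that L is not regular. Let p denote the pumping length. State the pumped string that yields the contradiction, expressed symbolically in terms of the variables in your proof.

Assume L is regular. Let p be the pumping length given by the pumping lemma.
Let q be a prime with q ≥ p+2 (infinitely many primes exist), and take w = 0^q ∈ L with |w| = q ≥ p.
Write w = xyz as guaranteed by the lemma, with |xy| ≤ p and y is nonempty.
Then y = 0^k for some k with 1 ≤ k ≤ p.
Since 1 ≤ k ≤ p, |xz| = q-k. Pump with i = q+1: |xy^{q+1}z| = (q-k)+(q+1)k = q+qk = q(1+k), which is composite (both factors ≥ 2). So xy^{q+1}z = 0^{q(1+k)} ∉ L.
This contradicts the pumping lemma, so L is not regular.

0^{q(1+k)}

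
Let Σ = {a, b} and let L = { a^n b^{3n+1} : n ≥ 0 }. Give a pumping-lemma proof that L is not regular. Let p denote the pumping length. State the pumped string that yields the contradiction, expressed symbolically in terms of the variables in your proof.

a^{p+k} b^{3p+1}

Assume L is regular. Let p be the pumping length given by the pumping lemma.
Take w = a^p b^{3p+1}. Then w ∈ L and |w| = 4p+1 ≥ p.
By the pumping lemma, w = xyz with |xy| ≤ p and y is nonempty.
Because |xy| ≤ p and w begins with p copies of a, we have y = a^k with 1 ≤ k ≤ p.
Pump with i = 2: xy^2z = a^{p+k} b^{3p+1}. For this to lie in L we would need 3p+1 = 3(p+k)+1, which forces k = 0. But k ≥ 1, so xy^2z ∉ L.
Contradiction. Therefore L is not regular.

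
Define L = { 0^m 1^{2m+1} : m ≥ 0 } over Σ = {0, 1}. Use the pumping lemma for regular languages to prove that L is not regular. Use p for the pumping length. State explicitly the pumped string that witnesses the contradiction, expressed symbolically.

0^{p+k} 1^{2p+1}

Assume L is regular; let p be its pumping constant.
Take w = 0^p 1^{2p+1}. Then w ∈ L and |w| = 3p+1 ≥ p.
By the pumping lemma, w = xyz with |xy| ≤ p and |y| > 0.
Since the first p symbols of w are all 0's and |xy| ≤ p, y lies entirely in the leading 0-block: y = 0^k for some k with 1 ≤ k ≤ p.
Pump with i = 2: xy^2z = 0^{p+k} 1^{2p+1}. For this to lie in L we would need 2p+1 = 2(p+k)+1, which forces k = 0. But k ≥ 1, so xy^2z ∉ L.
Contradiction. Therefore L is not regular.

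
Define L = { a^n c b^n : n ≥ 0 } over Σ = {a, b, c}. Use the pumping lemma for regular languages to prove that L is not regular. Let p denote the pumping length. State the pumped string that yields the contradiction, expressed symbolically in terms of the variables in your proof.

Toward a contradiction, assume L is regular with pumping length p.
Take w = a^p c b^p ∈ L with |w| = 2p+1 ≥ p.
The pumping lemma gives a decomposition w = xyz where |xy| ≤ p and |y| > 0.
Because |xy| ≤ p and w begins with p copies of a, we have y = a^k with 1 ≤ k ≤ p.
Pump with i = 2: xy^2z = a^{p+k} c b^p, which would require p+k = p. But k ≥ 1, so xy^2z ∉ L.
This contradicts the pumping lemma, so L is not regular.

a^{p+k} c b^p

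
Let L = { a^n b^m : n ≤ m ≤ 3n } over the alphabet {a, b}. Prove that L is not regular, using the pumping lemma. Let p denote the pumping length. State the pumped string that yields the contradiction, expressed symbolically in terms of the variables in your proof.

Toward a contradiction, assume L is regular with pumping length p.
Take w = a^p b^p ∈ L (since p ≤ p ≤ 3p), with |w| = 2p ≥ p.
Write w = xyz as guaranteed by the lemma, with |xy| ≤ p and y is nonempty.
Because |xy| ≤ p and w begins with p copies of a, we have y = a^k with 1 ≤ k ≤ p.
Pump with i = 2: xy^2z = a^{p+k} b^p. Now n = p+k > p = m, so the condition n ≤ m fails. Thus xy^2z ∉ L.
This contradicts the pumping lemma, so L is not regular.

a^{p+k} b^p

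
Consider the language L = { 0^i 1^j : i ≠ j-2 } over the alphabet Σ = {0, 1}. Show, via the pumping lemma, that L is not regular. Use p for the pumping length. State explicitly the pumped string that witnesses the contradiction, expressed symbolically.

0^{p+p!} 1^{p+p!+2}

Toward a contradiction, assume L is regular with pumping length p.
Choose w = 0^p 1^{p+p!+2}. Since p ≠ (p+p!+2)-2 = p+p!, w ∈ L; and |w| ≥ p.
The pumping lemma gives a decomposition w = xyz where |xy| ≤ p and y is nonempty.
Because |xy| ≤ p and w begins with p copies of 0, we have y = 0^k with 1 ≤ k ≤ p.
Since 1 ≤ k ≤ p, k divides p!; set t = 1 + p!/k. Then xy^t z has p + (p!/k)·k = p + p! copies of 0. Now the 0-count is p+p! and (1-count)-2 = (p+p!+2)-2 = p+p!, so i ≠ j-2 fails. So xy^t z = 0^{p+p!} 1^{p+p!+2} ∉ L.
Contradiction. Therefore L is not regular.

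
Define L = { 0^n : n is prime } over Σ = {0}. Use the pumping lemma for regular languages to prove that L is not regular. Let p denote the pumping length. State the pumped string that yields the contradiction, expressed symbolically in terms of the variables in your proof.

0^{q(1+k)}

Assume L is regular. Let p be the pumping length given by the pumping lemma.
Let q be a prime with q ≥ p+2 (infinitely many primes exist), and take w = 0^q ∈ L with |w| = q ≥ p.
By the pumping lemma, w = xyz with |xy| ≤ p and y is nonempty.
Then y = 0^k for some k with 1 ≤ k ≤ p.
Since 1 ≤ k ≤ p, |xz| = q-k. Pump with i = q+1: |xy^{q+1}z| = (q-k)+(q+1)k = q+qk = q(1+k), which is composite (both factors ≥ 2). So xy^{q+1}z = 0^{q(1+k)} ∉ L.
This is a contradiction; hence L is not regular.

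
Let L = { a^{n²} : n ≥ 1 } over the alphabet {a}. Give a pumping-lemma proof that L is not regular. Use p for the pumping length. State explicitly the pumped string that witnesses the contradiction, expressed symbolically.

a^{p²+k}

Toward a contradiction, assume L is regular with pumping length p.
Take w = a^{p²} ∈ L with |w| = p² ≥ p.
By the pumping lemma, w = xyz with |xy| ≤ p and |y| > 0.
Then y = a^k for some k with 1 ≤ k ≤ p.
Pump with i = 2: xy^2z = a^{p²+k}. Since 1 ≤ k ≤ p, p² < p²+k ≤ p²+p < (p+1)², so p²+k lies strictly between consecutive squares and is not a perfect square. So xy^2z ∉ L.
This is a contradiction; hence L is not regular.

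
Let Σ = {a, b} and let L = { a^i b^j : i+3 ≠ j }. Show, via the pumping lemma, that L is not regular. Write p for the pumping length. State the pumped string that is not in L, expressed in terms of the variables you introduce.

Toward a contradiction, assume L is regular with pumping length p.
Choose w = a^p b^{p+p!+3}. Since p ≠ (p+p!+3)-3 = p+p!, w ∈ L; and |w| ≥ p.
By the pumping lemma, w = xyz with |xy| ≤ p and y is nonempty.
Since the first p symbols of w are all a's and |xy| ≤ p, y lies entirely in the leading a-block: y = a^k for some k with 1 ≤ k ≤ p.
Since 1 ≤ k ≤ p, k divides p!; set t = 1 + p!/k. Then xy^t z has p + (p!/k)·k = p + p! copies of a. Now the a-count is p+p! and (b-count)-3 = (p+p!+3)-3 = p+p!, so i+3 ≠ j fails. So xy^t z = a^{p+p!} b^{p+p!+3} ∉ L.
Contradiction. Therefore L is not regular.

a^{p+p!} b^{p+p!+3}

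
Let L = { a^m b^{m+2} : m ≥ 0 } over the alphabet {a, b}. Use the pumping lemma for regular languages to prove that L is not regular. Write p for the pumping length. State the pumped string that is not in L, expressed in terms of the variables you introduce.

Assume L is regular; let p be its pumping constant.
Let w = a^p b^{p+2} ∈ L; note |w| = 2p+2 ≥ p.
By the pumping lemma, w = xyz with |xy| ≤ p and |y| ≥ 1.
Because |xy| ≤ p and w begins with p copies of a, we have y = a^k with 1 ≤ k ≤ p.
Pump with i = 2: xy^2z = a^{p+k} b^{p+2}. For this to lie in L we would need p+2 = (p+k)+2, which forces k = 0. But k ≥ 1, so xy^2z ∉ L.
Contradiction. Therefore L is not regular.

a^{p+k} b^{p+2}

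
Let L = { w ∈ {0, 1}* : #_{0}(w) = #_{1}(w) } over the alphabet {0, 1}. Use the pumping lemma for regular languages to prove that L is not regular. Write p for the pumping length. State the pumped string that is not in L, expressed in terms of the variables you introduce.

Toward a contradiction, assume L is regular with pumping length p.
Choose w = 0^p 1^p ∈ L with |w| = 2p ≥ p.
Write w = xyz as guaranteed by the lemma, with |xy| ≤ p and |y| > 0.
The first p characters of w are 0's, so xy (and hence y) consists only of 0's. Write y = 0^k, 1 ≤ k ≤ p.
Pump with i = 2: xy^2z = 0^{p+k} 1^p has p+k occurrences of 0 but only p of 1. Since k ≥ 1 the counts differ, so xy^2z ∉ L.
This contradicts the pumping lemma, so L is not regular.

0^{p+k} 1^p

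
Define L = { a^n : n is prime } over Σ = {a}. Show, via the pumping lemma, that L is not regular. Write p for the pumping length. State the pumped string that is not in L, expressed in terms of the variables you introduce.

Assume L is regular. Let p be the pumping length given by the pumping lemma.
Let q be a prime with q ≥ p+2 (infinitely many primes exist), and take w = a^q ∈ L with |w| = q ≥ p.
Write w = xyz as guaranteed by the lemma, with |xy| ≤ p and |y| ≥ 1.
Then y = a^k for some k with 1 ≤ k ≤ p.
Since 1 ≤ k ≤ p, |xz| = q-k. Pump with i = q+1: |xy^{q+1}z| = (q-k)+(q+1)k = q+qk = q(1+k), which is composite (both factors ≥ 2). So xy^{q+1}z = a^{q(1+k)} ∉ L.
Contradiction. Therefore L is not regular.

a^{q(1+k)}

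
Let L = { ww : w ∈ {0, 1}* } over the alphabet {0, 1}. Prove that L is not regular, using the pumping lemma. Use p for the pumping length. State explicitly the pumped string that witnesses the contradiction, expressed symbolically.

Assume L is regular; let p be its pumping constant.
Take w = 0^p 1^p 0^p 1^p = uu where u = 0^p1^p; then w ∈ L and |w| = 4p ≥ p.
Write w = xyz as guaranteed by the lemma, with |xy| ≤ p and y is nonempty.
Because |xy| ≤ p and w begins with p copies of 0, we have y = 0^k with 1 ≤ k ≤ p.
Pump with i = 2: xy^2z = 0^{p+k} 1^p 0^p 1^p, of length 4p+k. Suppose this equals vv. The string starts with 0 and ends with 1, so v does too; thus the boundary between the two copies of v is a 1→0 transition. There is exactly one such transition, at position 2p+k, so |v| = 2p+k and |vv| = 4p+2k ≠ 4p+k since k ≥ 1. So xy^2z ∉ L.
This contradicts the pumping lemma, so L is not regular.

0^{p+k} 1^p 0^p 1^p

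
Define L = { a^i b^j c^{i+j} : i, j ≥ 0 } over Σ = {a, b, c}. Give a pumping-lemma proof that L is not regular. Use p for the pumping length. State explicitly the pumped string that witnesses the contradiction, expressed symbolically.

a^{p+k} b^p c^{2p}

Assume L is regular. Let p be the pumping length given by the pumping lemma.
Take w = a^p b^p c^{2p} ∈ L (with i=j=p, i+j=2p), |w| = 4p ≥ p.
Write w = xyz as guaranteed by the lemma, with |xy| ≤ p and y is nonempty.
Because |xy| ≤ p and w begins with p copies of a, we have y = a^k with 1 ≤ k ≤ p.
Consider xy^2z = a^{p+k} b^p c^{2p}. Now the a- and b-counts sum to 2p+k, but the c-count is 2p ≠ 2p+k. So xy^2z ∉ L.
This contradicts the pumping lemma, so L is not regular.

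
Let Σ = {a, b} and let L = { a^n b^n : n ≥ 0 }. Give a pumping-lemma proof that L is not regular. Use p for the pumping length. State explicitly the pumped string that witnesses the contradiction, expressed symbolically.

a^{p+k} b^p

Assume L is regular; let p be its pumping constant.
Take w = a^p b^p. Then w ∈ L and |w| = 2p ≥ p.
By the pumping lemma, w = xyz with |xy| ≤ p and |y| > 0.
Because |xy| ≤ p and w begins with p copies of a, we have y = a^k with 1 ≤ k ≤ p.
Pump with i = 2: xy^2z = a^{p+k} b^p. For this to lie in L we would need p = p+k, which forces k = 0. But k ≥ 1, so xy^2z ∉ L.
This contradicts the pumping lemma, so L is not regular.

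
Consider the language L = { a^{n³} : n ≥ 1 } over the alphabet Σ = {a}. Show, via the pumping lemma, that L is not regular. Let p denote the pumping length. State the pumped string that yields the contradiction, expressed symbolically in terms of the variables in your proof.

Toward a contradiction, assume L is regular with pumping length p.
Take w = a^{p³} ∈ L with |w| = p³ ≥ p.
Write w = xyz as guaranteed by the lemma, with |xy| ≤ p and y is nonempty.
Then y = a^k for some k with 1 ≤ k ≤ p.
Pump with i = 2: xy^2z = a^{p³+k}. Since 1 ≤ k ≤ p, p³ < p³+k ≤ p³+p < p³+3p²+3p+1 = (p+1)³, so p³+k is not a perfect cube. So xy^2z ∉ L.
This is a contradiction; hence L is not regular.

a^{p³+k}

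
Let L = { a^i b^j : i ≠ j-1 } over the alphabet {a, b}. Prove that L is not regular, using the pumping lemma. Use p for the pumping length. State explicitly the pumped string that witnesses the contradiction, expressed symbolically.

Toward a contradiction, assume L is regular with pumping length p.
Choose w = a^p b^{p+p!+1}. Since p ≠ (p+p!+1)-1 = p+p!, w ∈ L; and |w| ≥ p.
Write w = xyz as guaranteed by the lemma, with |xy| ≤ p and y is nonempty.
Since the first p symbols of w are all a's and |xy| ≤ p, y lies entirely in the leading a-block: y = a^k for some k with 1 ≤ k ≤ p.
Since 1 ≤ k ≤ p, k divides p!; set t = 1 + p!/k. Then xy^t z has p + (p!/k)·k = p + p! copies of a. Now the a-count is p+p! and (b-count)-1 = (p+p!+1)-1 = p+p!, so i ≠ j-1 fails. So xy^t z = a^{p+p!} b^{p+p!+1} ∉ L.
This contradicts the pumping lemma, so L is not regular.

a^{p+p!} b^{p+p!+1}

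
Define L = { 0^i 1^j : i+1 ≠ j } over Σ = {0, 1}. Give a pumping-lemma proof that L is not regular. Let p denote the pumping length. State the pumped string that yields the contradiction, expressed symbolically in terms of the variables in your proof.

Assume L is regular; let p be its pumping constant.
Choose w = 0^p 1^{p+p!+1}. Since p ≠ (p+p!+1)-1 = p+p!, w ∈ L; and |w| ≥ p.
The pumping lemma gives a decomposition w = xyz where |xy| ≤ p and |y| ≥ 1.
Because |xy| ≤ p and w begins with p copies of 0, we have y = 0^k with 1 ≤ k ≤ p.
Since 1 ≤ k ≤ p, k divides p!; set t = 1 + p!/k. Then xy^t z has p + (p!/k)·k = p + p! copies of 0. Now the 0-count is p+p! and (1-count)-1 = (p+p!+1)-1 = p+p!, so i+1 ≠ j fails. So xy^t z = 0^{p+p!} 1^{p+p!+1} ∉ L.
This contradicts the pumping lemma, so L is not regular.

0^{p+p!} 1^{p+p!+1}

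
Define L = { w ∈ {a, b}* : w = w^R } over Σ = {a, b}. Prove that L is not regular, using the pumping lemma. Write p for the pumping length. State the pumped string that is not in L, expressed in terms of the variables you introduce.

Suppose for contradiction that L is regular, and let p be the pumping length.
Take w = a^p b a^p, a palindrome of length 2p+1 ≥ p.
Write w = xyz as guaranteed by the lemma, with |xy| ≤ p and |y| > 0.
Since the first p symbols of w are all a's and |xy| ≤ p, y lies entirely in the leading a-block: y = a^k for some k with 1 ≤ k ≤ p.
Pump with i = 2: xy^2z = a^{p+k} b a^p. Its reverse is a^p b a^{p+k}, which differs from xy^2z since k ≥ 1. So xy^2z is not a palindrome and xy^2z ∉ L.
Contradiction. Therefore L is not regular.

a^{p+k} b a^p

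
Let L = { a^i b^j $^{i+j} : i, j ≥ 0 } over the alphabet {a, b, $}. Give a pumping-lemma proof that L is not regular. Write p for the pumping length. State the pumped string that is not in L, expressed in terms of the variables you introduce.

Assume L is regular; let p be its pumping constant.
Take w = a^p b^p $^{2p} ∈ L (with i=j=p, i+j=2p), |w| = 4p ≥ p.
Write w = xyz as guaranteed by the lemma, with |xy| ≤ p and y is nonempty.
Because |xy| ≤ p and w begins with p copies of a, we have y = a^k with 1 ≤ k ≤ p.
Consider xy^2z = a^{p+k} b^p $^{2p}. Now the a- and b-counts sum to 2p+k, but the $-count is 2p ≠ 2p+k. So xy^2z ∉ L.
This is a contradiction; hence L is not regular.

a^{p+k} b^p $^{2p}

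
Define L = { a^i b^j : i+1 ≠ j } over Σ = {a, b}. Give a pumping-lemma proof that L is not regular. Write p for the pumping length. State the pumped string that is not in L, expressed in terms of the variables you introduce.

a^{p+p!} b^{p+p!+1}

Suppose for contradiction that L is regular, and let p be the pumping length.
Choose w = a^p b^{p+p!+1}. Since p ≠ (p+p!+1)-1 = p+p!, w ∈ L; and |w| ≥ p.
The pumping lemma gives a decomposition w = xyz where |xy| ≤ p and y is nonempty.
Because |xy| ≤ p and w begins with p copies of a, we have y = a^k with 1 ≤ k ≤ p.
Since 1 ≤ k ≤ p, k divides p!; set t = 1 + p!/k. Then xy^t z has p + (p!/k)·k = p + p! copies of a. Now the a-count is p+p! and (b-count)-1 = (p+p!+1)-1 = p+p!, so i+1 ≠ j fails. So xy^t z = a^{p+p!} b^{p+p!+1} ∉ L.
This is a contradiction; hence L is not regular.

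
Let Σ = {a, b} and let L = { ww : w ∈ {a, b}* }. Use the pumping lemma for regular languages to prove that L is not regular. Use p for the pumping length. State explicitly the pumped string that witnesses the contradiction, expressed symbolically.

a^{p+k} b^p a^p b^p

Assume L is regular; let p be its pumping constant.
Take w = a^p b^p a^p b^p = uu where u = a^pb^p; then w ∈ L and |w| = 4p ≥ p.
Write w = xyz as guaranteed by the lemma, with |xy| ≤ p and y is nonempty.
Because |xy| ≤ p and w begins with p copies of a, we have y = a^k with 1 ≤ k ≤ p.
Pump with i = 2: xy^2z = a^{p+k} b^p a^p b^p, of length 4p+k. Suppose this equals vv. The string starts with a and ends with b, so v does too; thus the boundary between the two copies of v is a b→a transition. There is exactly one such transition, at position 2p+k, so |v| = 2p+k and |vv| = 4p+2k ≠ 4p+k since k ≥ 1. So xy^2z ∉ L.
This contradicts the pumping lemma, so L is not regular.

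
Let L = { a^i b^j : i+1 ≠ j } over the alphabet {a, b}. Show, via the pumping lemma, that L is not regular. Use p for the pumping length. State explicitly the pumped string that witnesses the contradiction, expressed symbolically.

Assume L is regular. Let p be the pumping length given by the pumping lemma.
Choose w = a^p b^{p+p!+1}. Since p ≠ (p+p!+1)-1 = p+p!, w ∈ L; and |w| ≥ p.
By the pumping lemma, w = xyz with |xy| ≤ p and |y| > 0.
Since the first p symbols of w are all a's and |xy| ≤ p, y lies entirely in the leading a-block: y = a^k for some k with 1 ≤ k ≤ p.
Since 1 ≤ k ≤ p, k divides p!; set t = 1 + p!/k. Then xy^t z has p + (p!/k)·k = p + p! copies of a. Now the a-count is p+p! and (b-count)-1 = (p+p!+1)-1 = p+p!, so i+1 ≠ j fails. So xy^t z = a^{p+p!} b^{p+p!+1} ∉ L.
This is a contradiction; hence L is not regular.

a^{p+p!} b^{p+p!+1}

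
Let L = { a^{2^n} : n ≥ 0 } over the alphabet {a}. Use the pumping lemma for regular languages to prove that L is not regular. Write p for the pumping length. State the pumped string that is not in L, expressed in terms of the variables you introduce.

a^{2^p+k}

Suppose for contradiction that L is regular, and let p be the pumping length.
Take w = a^{2^p} ∈ L with |w| = 2^p ≥ p.
Write w = xyz as guaranteed by the lemma, with |xy| ≤ p and |y| ≥ 1.
Then y = a^k for some k with 1 ≤ k ≤ p.
Pump with i = 2: xy^2z = a^{2^p+k}. Since 1 ≤ k ≤ p < 2^p, we have 2^p < 2^p+k < 2^{p+1}, so 2^p+k is not a power of 2. So xy^2z ∉ L.
This contradicts the pumping lemma, so L is not regular.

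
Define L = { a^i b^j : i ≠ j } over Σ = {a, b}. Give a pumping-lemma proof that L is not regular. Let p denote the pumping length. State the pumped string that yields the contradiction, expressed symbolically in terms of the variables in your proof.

Assume L is regular; let p be its pumping constant.
Choose w = a^p b^{p+p!}. Since p ≠ p+p!, w ∈ L; and |w| ≥ p.
Write w = xyz as guaranteed by the lemma, with |xy| ≤ p and |y| ≥ 1.
Since the first p symbols of w are all a's and |xy| ≤ p, y lies entirely in the leading a-block: y = a^k for some k with 1 ≤ k ≤ p.
Since 1 ≤ k ≤ p, k divides p!; set t = 1 + p!/k. Then xy^t z has p + (p!/k)·k = p + p! copies of a. Now the a-count equals the b-count, so i ≠ j fails. So xy^t z = a^{p+p!} b^{p+p!} ∉ L.
Contradiction. Therefore L is not regular.

a^{p+p!} b^{p+p!}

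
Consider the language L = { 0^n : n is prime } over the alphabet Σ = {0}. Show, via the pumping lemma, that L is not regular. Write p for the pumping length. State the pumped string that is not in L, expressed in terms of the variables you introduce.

0^{q(1+k)}

Assume L is regular; let p be its pumping constant.
Let q be a prime with q ≥ p+2 (infinitely many primes exist), and take w = 0^q ∈ L with |w| = q ≥ p.
By the pumping lemma, w = xyz with |xy| ≤ p and |y| > 0.
Then y = 0^k for some k with 1 ≤ k ≤ p.
Since 1 ≤ k ≤ p, |xz| = q-k. Pump with i = q+1: |xy^{q+1}z| = (q-k)+(q+1)k = q+qk = q(1+k), which is composite (both factors ≥ 2). So xy^{q+1}z = 0^{q(1+k)} ∉ L.
Contradiction. Therefore L is not regular.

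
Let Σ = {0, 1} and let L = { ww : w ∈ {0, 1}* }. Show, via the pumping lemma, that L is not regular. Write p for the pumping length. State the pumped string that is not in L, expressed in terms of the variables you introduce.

0^{p+k} 1^p 0^p 1^p

Toward a contradiction, assume L is regular with pumping length p.
Take w = 0^p 1^p 0^p 1^p = uu where u = 0^p1^p; then w ∈ L and |w| = 4p ≥ p.
Write w = xyz as guaranteed by the lemma, with |xy| ≤ p and y is nonempty.
Since the first p symbols of w are all 0's and |xy| ≤ p, y lies entirely in the leading 0-block: y = 0^k for some k with 1 ≤ k ≤ p.
Pump with i = 2: xy^2z = 0^{p+k} 1^p 0^p 1^p, of length 4p+k. Suppose this equals vv. The string starts with 0 and ends with 1, so v does too; thus the boundary between the two copies of v is a 1→0 transition. There is exactly one such transition, at position 2p+k, so |v| = 2p+k and |vv| = 4p+2k ≠ 4p+k since k ≥ 1. So xy^2z ∉ L.
Contradiction. Therefore L is not regular.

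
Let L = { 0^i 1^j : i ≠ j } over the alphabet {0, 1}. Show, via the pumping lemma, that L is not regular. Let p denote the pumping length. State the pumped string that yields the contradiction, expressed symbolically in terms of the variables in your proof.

0^{p+p!} 1^{p+p!}

Toward a contradiction, assume L is regular with pumping length p.
Choose w = 0^p 1^{p+p!}. Since p ≠ p+p!, w ∈ L; and |w| ≥ p.
Write w = xyz as guaranteed by the lemma, with |xy| ≤ p and |y| > 0.
Because |xy| ≤ p and w begins with p copies of 0, we have y = 0^k with 1 ≤ k ≤ p.
Since 1 ≤ k ≤ p, k divides p!; set t = 1 + p!/k. Then xy^t z has p + (p!/k)·k = p + p! copies of 0. Now the 0-count equals the 1-count, so i ≠ j fails. So xy^t z = 0^{p+p!} 1^{p+p!} ∉ L.
This is a contradiction; hence L is not regular.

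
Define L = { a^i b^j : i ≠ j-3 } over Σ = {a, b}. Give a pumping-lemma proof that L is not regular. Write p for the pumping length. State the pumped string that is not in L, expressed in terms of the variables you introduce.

Toward a contradiction, assume L is regular with pumping length p.
Choose w = a^p b^{p+p!+3}. Since p ≠ (p+p!+3)-3 = p+p!, w ∈ L; and |w| ≥ p.
By the pumping lemma, w = xyz with |xy| ≤ p and |y| > 0.
The first p characters of w are a's, so xy (and hence y) consists only of a's. Write y = a^k, 1 ≤ k ≤ p.
Since 1 ≤ k ≤ p, k divides p!; set t = 1 + p!/k. Then xy^t z has p + (p!/k)·k = p + p! copies of a. Now the a-count is p+p! and (b-count)-3 = (p+p!+3)-3 = p+p!, so i ≠ j-3 fails. So xy^t z = a^{p+p!} b^{p+p!+3} ∉ L.
This is a contradiction; hence L is not regular.

a^{p+p!} b^{p+p!+3}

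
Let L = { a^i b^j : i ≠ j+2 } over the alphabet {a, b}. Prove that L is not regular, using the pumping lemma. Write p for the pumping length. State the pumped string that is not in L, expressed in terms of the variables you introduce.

a^{p+p!} b^{p+p!-2}

Assume L is regular. Let p be the pumping length given by the pumping lemma.
Choose w = a^p b^{p+p!-2}. Since p ≠ (p+p!-2)+2 = p+p!, w ∈ L; and |w| ≥ p.
By the pumping lemma, w = xyz with |xy| ≤ p and y is nonempty.
The first p characters of w are a's, so xy (and hence y) consists only of a's. Write y = a^k, 1 ≤ k ≤ p.
Since 1 ≤ k ≤ p, k divides p!; set t = 1 + p!/k. Then xy^t z has p + (p!/k)·k = p + p! copies of a. Now the a-count is p+p! and (b-count)+2 = (p+p!-2)+2 = p+p!, so i ≠ j+2 fails. So xy^t z = a^{p+p!} b^{p+p!-2} ∉ L.
Contradiction. Therefore L is not regular.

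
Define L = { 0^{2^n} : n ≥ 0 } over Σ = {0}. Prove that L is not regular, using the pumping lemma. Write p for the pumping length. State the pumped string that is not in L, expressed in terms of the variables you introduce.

0^{2^p+k}

Assume L is regular. Let p be the pumping length given by the pumping lemma.
Take w = 0^{2^p} ∈ L with |w| = 2^p ≥ p.
Write w = xyz as guaranteed by the lemma, with |xy| ≤ p and |y| ≥ 1.
Then y = 0^k for some k with 1 ≤ k ≤ p.
Pump with i = 2: xy^2z = 0^{2^p+k}. Since 1 ≤ k ≤ p < 2^p, we have 2^p < 2^p+k < 2^{p+1}, so 2^p+k is not a power of 2. So xy^2z ∉ L.
This is a contradiction; hence L is not regular.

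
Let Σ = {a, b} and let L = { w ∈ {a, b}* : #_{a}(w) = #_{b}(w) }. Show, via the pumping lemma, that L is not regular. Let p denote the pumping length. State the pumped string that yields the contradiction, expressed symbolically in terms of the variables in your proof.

a^{p+k} b^p

Assume L is regular; let p be its pumping constant.
Choose w = a^p b^p ∈ L with |w| = 2p ≥ p.
By the pumping lemma, w = xyz with |xy| ≤ p and |y| > 0.
The first p characters of w are a's, so xy (and hence y) consists only of a's. Write y = a^k, 1 ≤ k ≤ p.
Pump with i = 2: xy^2z = a^{p+k} b^p has p+k occurrences of a but only p of b. Since k ≥ 1 the counts differ, so xy^2z ∉ L.
Contradiction. Therefore L is not regular.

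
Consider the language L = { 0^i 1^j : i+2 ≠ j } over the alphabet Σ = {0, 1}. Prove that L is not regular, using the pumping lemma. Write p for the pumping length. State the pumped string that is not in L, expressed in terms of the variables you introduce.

0^{p+p!} 1^{p+p!+2}

Toward a contradiction, assume L is regular with pumping length p.
Choose w = 0^p 1^{p+p!+2}. Since p ≠ (p+p!+2)-2 = p+p!, w ∈ L; and |w| ≥ p.
Write w = xyz as guaranteed by the lemma, with |xy| ≤ p and |y| > 0.
Since the first p symbols of w are all 0's and |xy| ≤ p, y lies entirely in the leading 0-block: y = 0^k for some k with 1 ≤ k ≤ p.
Since 1 ≤ k ≤ p, k divides p!; set t = 1 + p!/k. Then xy^t z has p + (p!/k)·k = p + p! copies of 0. Now the 0-count is p+p! and (1-count)-2 = (p+p!+2)-2 = p+p!, so i+2 ≠ j fails. So xy^t z = 0^{p+p!} 1^{p+p!+2} ∉ L.
This contradicts the pumping lemma, so L is not regular.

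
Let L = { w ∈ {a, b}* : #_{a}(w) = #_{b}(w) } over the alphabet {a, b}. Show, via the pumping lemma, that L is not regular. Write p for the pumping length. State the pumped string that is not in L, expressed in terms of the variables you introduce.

a^{p+k} b^p

Suppose for contradiction that L is regular, and let p be the pumping length.
Choose w = a^p b^p ∈ L with |w| = 2p ≥ p.
By the pumping lemma, w = xyz with |xy| ≤ p and y is nonempty.
Since the first p symbols of w are all a's and |xy| ≤ p, y lies entirely in the leading a-block: y = a^k for some k with 1 ≤ k ≤ p.
Pump with i = 2: xy^2z = a^{p+k} b^p has p+k occurrences of a but only p of b. Since k ≥ 1 the counts differ, so xy^2z ∉ L.
Contradiction. Therefore L is not regular.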